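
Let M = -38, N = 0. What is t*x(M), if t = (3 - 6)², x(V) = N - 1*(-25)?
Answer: 225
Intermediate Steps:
x(V) = 25 (x(V) = 0 - 1*(-25) = 0 + 25 = 25)
t = 9 (t = (-3)² = 9)
t*x(M) = 9*25 = 225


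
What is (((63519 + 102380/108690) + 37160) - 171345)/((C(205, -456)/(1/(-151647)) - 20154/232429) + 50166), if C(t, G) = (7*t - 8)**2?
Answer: 178519072815364/780120339916249335123 ≈ 2.2884e-7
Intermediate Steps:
C(t, G) = (-8 + 7*t)**2
(((63519 + 102380/108690) + 37160) - 171345)/((C(205, -456)/(1/(-151647)) - 20154/232429) + 50166) = (((63519 + 102380/108690) + 37160) - 171345)/(((-8 + 7*205)**2/(1/(-151647)) - 20154/232429) + 50166) = (((63519 + 102380*(1/108690)) + 37160) - 171345)/(((-8 + 1435)**2/(-1/151647) - 20154*1/232429) + 50166) = (((63519 + 10238/10869) + 37160) - 171345)/((1427**2*(-151647) - 20154/232429) + 50166) = ((690398249/10869 + 37160) - 171345)/((2036329*(-151647) - 20154/232429) + 50166) = (1094290289/10869 - 171345)/((-308803183863 - 20154/232429) + 50166) = -768058516/(10869*(-71774815222113381/232429 + 50166)) = -768058516/(10869*(-71774803562080167/232429)) = -768058516/10869*(-232429/71774803562080167) = 178519072815364/780120339916249335123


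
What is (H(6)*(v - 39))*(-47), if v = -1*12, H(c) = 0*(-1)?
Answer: 0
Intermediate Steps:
H(c) = 0
v = -12
(H(6)*(v - 39))*(-47) = (0*(-12 - 39))*(-47) = (0*(-51))*(-47) = 0*(-47) = 0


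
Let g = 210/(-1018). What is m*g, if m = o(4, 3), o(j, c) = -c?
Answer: 315/509 ≈ 0.61886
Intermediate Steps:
m = -3 (m = -1*3 = -3)
g = -105/509 (g = 210*(-1/1018) = -105/509 ≈ -0.20629)
m*g = -3*(-105/509) = 315/509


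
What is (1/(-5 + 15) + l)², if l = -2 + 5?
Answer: 961/100 ≈ 9.6100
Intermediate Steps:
l = 3
(1/(-5 + 15) + l)² = (1/(-5 + 15) + 3)² = (1/10 + 3)² = (⅒ + 3)² = (31/10)² = 961/100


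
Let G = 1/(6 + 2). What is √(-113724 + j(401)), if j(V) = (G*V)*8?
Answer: I*√113323 ≈ 336.63*I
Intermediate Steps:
G = ⅛ (G = 1/8 = ⅛ ≈ 0.12500)
j(V) = V (j(V) = (V/8)*8 = V)
√(-113724 + j(401)) = √(-113724 + 401) = √(-113323) = I*√113323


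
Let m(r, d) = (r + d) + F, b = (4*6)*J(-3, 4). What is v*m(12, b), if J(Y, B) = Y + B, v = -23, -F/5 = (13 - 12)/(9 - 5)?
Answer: -3197/4 ≈ -799.25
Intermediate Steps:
F = -5/4 (F = -5*(13 - 12)/(9 - 5) = -5/4 ≈ -1.2500)
J(Y, B) = B + Y
b = 24 (b = (4*6)*(4 - 3) = 24*1 = 24)
m(r, d) = -5/4 + d + r (m(r, d) = (r + d) - 5/4 = (d + r) - 5/4 = -5/4 + d + r)
v*m(12, b) = -23*(-5/4 + 24 + 12) = -23*139/4 = -3197/4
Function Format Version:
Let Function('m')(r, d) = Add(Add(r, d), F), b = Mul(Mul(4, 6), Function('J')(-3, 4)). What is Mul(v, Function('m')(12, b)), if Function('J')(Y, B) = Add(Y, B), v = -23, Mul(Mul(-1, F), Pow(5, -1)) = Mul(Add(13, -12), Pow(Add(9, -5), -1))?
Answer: Rational(-3197, 4) ≈ -799.25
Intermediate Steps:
F = Rational(-5, 4) (F = Mul(-5, Mul(Add(13, -12), Pow(Add(9, -5), -1))) = Mul(-5, Mul(1, Pow(4, -1))) = Mul(-5, Mul(1, Rational(1, 4))) = Mul(-5, Rational(1, 4)) = Rational(-5, 4) ≈ -1.2500)
Function('J')(Y, B) = Add(B, Y)
b = 24 (b = Mul(Mul(4, 6), Add(4, -3)) = Mul(24, 1) = 24)
Function('m')(r, d) = Add(Rational(-5, 4), d, r) (Function('m')(r, d) = Add(Add(r, d), Rational(-5, 4)) = Add(Add(d, r), Rational(-5, 4)) = Add(Rational(-5, 4), d, r))
Mul(v, Function('m')(12, b)) = Mul(-23, Add(Rational(-5, 4), 24, 12)) = Mul(-23, Rational(139, 4)) = Rational(-3197, 4)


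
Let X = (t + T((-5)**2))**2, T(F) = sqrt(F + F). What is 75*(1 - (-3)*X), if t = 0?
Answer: 11325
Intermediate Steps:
T(F) = sqrt(2)*sqrt(F) (T(F) = sqrt(2*F) = sqrt(2)*sqrt(F))
X = 50 (X = (0 + sqrt(2)*sqrt((-5)**2))**2 = (0 + sqrt(2)*sqrt(25))**2 = (0 + sqrt(2)*5)**2 = (0 + 5*sqrt(2))**2 = (5*sqrt(2))**2 = 50)
75*(1 - (-3)*X) = 75*(1 - (-3)*50) = 75*(1 - 1*(-150)) = 75*(1 + 150) = 75*151 = 11325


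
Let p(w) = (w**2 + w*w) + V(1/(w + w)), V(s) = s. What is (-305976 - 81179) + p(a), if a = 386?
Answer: -68833835/772 ≈ -89163.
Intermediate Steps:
p(w) = 1/(2*w) + 2*w**2 (p(w) = (w**2 + w*w) + 1/(w + w) = (w**2 + w**2) + 1/(2*w) = 2*w**2 + 1/(2*w) = 1/(2*w) + 2*w**2)
(-305976 - 81179) + p(a) = (-305976 - 81179) + (1/2)*(1 + 4*386**3)/386 = -387155 + (1/2)*(1/386)*(1 + 4*57512456) = -387155 + (1/2)*(1/386)*(1 + 230049824) = -387155 + (1/2)*(1/386)*230049825 = -387155 + 230049825/772 = -68833835/772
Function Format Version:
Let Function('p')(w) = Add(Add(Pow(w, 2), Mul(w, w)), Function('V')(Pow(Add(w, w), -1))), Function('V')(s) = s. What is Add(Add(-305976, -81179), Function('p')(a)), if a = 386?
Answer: Rational(-68833835, 772) ≈ -89163.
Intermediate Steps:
Function('p')(w) = Add(Mul(Rational(1, 2), Pow(w, -1)), Mul(2, Pow(w, 2))) (Function('p')(w) = Add(Add(Pow(w, 2), Mul(w, w)), Pow(Add(w, w), -1)) = Add(Add(Pow(w, 2), Pow(w, 2)), Pow(Mul(2, w), -1)) = Add(Mul(2, Pow(w, 2)), Mul(Rational(1, 2), Pow(w, -1))) = Add(Mul(Rational(1, 2), Pow(w, -1)), Mul(2, Pow(w, 2))))
Add(Add(-305976, -81179), Function('p')(a)) = Add(Add(-305976, -81179), Mul(Rational(1, 2), Pow(386, -1), Add(1, Mul(4, Pow(386, 3))))) = Add(-387155, Mul(Rational(1, 2), Rational(1, 386), Add(1, Mul(4, 57512456)))) = Add(-387155, Mul(Rational(1, 2), Rational(1, 386), Add(1, 230049824))) = Add(-387155, Mul(Rational(1, 2), Rational(1, 386), 230049825)) = Add(-387155, Rational(230049825, 772)) = Rational(-68833835, 772)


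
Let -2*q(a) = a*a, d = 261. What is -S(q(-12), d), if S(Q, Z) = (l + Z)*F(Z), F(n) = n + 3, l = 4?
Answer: -69960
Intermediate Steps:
F(n) = 3 + n
q(a) = -a²/2 (q(a) = -a*a/2 = -a²/2)
S(Q, Z) = (3 + Z)*(4 + Z) (S(Q, Z) = (4 + Z)*(3 + Z) = (3 + Z)*(4 + Z))
-S(q(-12), d) = -(3 + 261)*(4 + 261) = -264*265 = -1*69960 = -69960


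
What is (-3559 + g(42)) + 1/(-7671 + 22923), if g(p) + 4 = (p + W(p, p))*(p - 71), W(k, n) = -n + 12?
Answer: -59650571/15252 ≈ -3911.0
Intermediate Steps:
W(k, n) = 12 - n
g(p) = -856 + 12*p (g(p) = -4 + (p + (12 - p))*(p - 71) = -4 + 12*(-71 + p) = -4 + (-852 + 12*p) = -856 + 12*p)
(-3559 + g(42)) + 1/(-7671 + 22923) = (-3559 + (-856 + 12*42)) + 1/(-7671 + 22923) = (-3559 + (-856 + 504)) + 1/15252 = (-3559 - 352) + 1/15252 = -3911 + 1/15252 = -59650571/15252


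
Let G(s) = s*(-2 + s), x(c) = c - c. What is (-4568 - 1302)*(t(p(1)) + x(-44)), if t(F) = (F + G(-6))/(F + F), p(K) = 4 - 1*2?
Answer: -73375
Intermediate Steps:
x(c) = 0
p(K) = 2 (p(K) = 4 - 2 = 2)
t(F) = (48 + F)/(2*F) (t(F) = (F - 6*(-2 - 6))/(F + F) = (F - 6*(-8))/((2*F)) = (F + 48)*(1/(2*F)) = (48 + F)*(1/(2*F)) = (48 + F)/(2*F))
(-4568 - 1302)*(t(p(1)) + x(-44)) = (-4568 - 1302)*((1/2)*(48 + 2)/2 + 0) = -5870*((1/2)*(1/2)*50 + 0) = -5870*(25/2 + 0) = -5870*25/2 = -73375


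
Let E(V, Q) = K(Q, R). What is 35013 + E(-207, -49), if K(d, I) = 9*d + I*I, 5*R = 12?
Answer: 864444/25 ≈ 34578.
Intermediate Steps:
R = 12/5 (R = (1/5)*12 = 12/5 ≈ 2.4000)
K(d, I) = I**2 + 9*d (K(d, I) = 9*d + I**2 = I**2 + 9*d)
E(V, Q) = 144/25 + 9*Q (E(V, Q) = (12/5)**2 + 9*Q = 144/25 + 9*Q)
35013 + E(-207, -49) = 35013 + (144/25 + 9*(-49)) = 35013 + (144/25 - 441) = 35013 - 10881/25 = 864444/25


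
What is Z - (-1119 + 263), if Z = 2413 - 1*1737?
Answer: 1532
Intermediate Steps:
Z = 676 (Z = 2413 - 1737 = 676)
Z - (-1119 + 263) = 676 - (-1119 + 263) = 676 - 1*(-856) = 676 + 856 = 1532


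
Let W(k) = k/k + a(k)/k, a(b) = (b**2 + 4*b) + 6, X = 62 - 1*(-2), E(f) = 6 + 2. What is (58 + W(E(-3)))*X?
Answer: 4592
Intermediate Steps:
E(f) = 8
X = 64 (X = 62 + 2 = 64)
a(b) = 6 + b**2 + 4*b
W(k) = 1 + (6 + k**2 + 4*k)/k (W(k) = k/k + (6 + k**2 + 4*k)/k = 1 + (6 + k**2 + 4*k)/k)
(58 + W(E(-3)))*X = (58 + (5 + 8 + 6/8))*64 = (58 + (5 + 8 + 6*(1/8)))*64 = (58 + (5 + 8 + 3/4))*64 = (58 + 55/4)*64 = (287/4)*64 = 4592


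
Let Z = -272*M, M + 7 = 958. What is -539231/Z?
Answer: 539231/258672 ≈ 2.0846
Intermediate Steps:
M = 951 (M = -7 + 958 = 951)
Z = -258672 (Z = -272*951 = -258672)
-539231/Z = -539231/(-258672) = -539231*(-1/258672) = 539231/258672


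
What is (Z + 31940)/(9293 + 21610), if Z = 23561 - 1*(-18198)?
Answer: 73699/30903 ≈ 2.3848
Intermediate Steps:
Z = 41759 (Z = 23561 + 18198 = 41759)
(Z + 31940)/(9293 + 21610) = (41759 + 31940)/(9293 + 21610) = 73699/30903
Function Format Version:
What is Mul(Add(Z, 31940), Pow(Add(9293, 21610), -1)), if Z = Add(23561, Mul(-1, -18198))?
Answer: Rational(73699, 30903) ≈ 2.3848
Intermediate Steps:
Z = 41759 (Z = Add(23561, 18198) = 41759)
Mul(Add(Z, 31940), Pow(Add(9293, 21610), -1)) = Mul(Add(41759, 31940), Pow(Add(9293, 21610), -1)) = Mul(73699, Pow(30903, -1)) = Mul(73699, Rational(1, 30903)) = Rational(73699, 30903)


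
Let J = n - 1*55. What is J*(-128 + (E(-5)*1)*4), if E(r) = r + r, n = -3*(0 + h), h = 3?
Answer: 10752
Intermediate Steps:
n = -9 (n = -3*(0 + 3) = -3*3 = -9)
J = -64 (J = -9 - 1*55 = -9 - 55 = -64)
E(r) = 2*r
J*(-128 + (E(-5)*1)*4) = -64*(-128 + ((2*(-5))*1)*4) = -64*(-128 - 10*1*4) = -64*(-128 - 10*4) = -64*(-128 - 40) = -64*(-168) = 10752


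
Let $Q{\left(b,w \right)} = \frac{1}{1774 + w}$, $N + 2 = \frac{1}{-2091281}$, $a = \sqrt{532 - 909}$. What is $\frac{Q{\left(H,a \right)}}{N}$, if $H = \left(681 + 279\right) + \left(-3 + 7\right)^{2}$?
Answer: $- \frac{3709932494}{13164420462039} + \frac{2091281 i \sqrt{377}}{13164420462039} \approx -0.00028181 + 3.0845 \cdot 10^{-6} i$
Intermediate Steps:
$a = i \sqrt{377}$ ($a = \sqrt{-377} = i \sqrt{377} \approx 19.417 i$)
$H = 976$ ($H = 960 + 4^{2} = 960 + 16 = 976$)
$N = - \frac{4182563}{2091281}$ ($N = -2 + \frac{1}{-2091281} = -2 - \frac{1}{2091281} = - \frac{4182563}{2091281} \approx -2.0$)
$\frac{Q{\left(H,a \right)}}{N} = \frac{1}{\left(1774 + i \sqrt{377}\right) \left(- \frac{4182563}{2091281}\right)} = \frac{1}{1774 + i \sqrt{377}} \left(- \frac{2091281}{4182563}\right) = - \frac{2091281}{4182563 \left(1774 + i \sqrt{377}\right)}$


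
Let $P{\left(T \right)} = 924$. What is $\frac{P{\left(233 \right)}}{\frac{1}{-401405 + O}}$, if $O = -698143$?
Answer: $-1015982352$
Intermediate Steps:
$\frac{P{\left(233 \right)}}{\frac{1}{-401405 + O}} = \frac{924}{\frac{1}{-401405 - 698143}} = \frac{924}{\frac{1}{-1099548}} = \frac{924}{- \frac{1}{1099548}} = 924 \left(-1099548\right) = -1015982352$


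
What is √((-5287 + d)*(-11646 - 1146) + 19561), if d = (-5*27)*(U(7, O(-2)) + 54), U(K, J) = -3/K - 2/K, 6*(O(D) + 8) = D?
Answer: √7823880505/7 ≈ 12636.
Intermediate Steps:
O(D) = -8 + D/6
U(K, J) = -5/K
d = -50355/7 (d = (-5*27)*(-5/7 + 54) = -135*(-5*⅐ + 54) = -135*(-5/7 + 54) = -135*373/7 = -50355/7 ≈ -7193.6)
√((-5287 + d)*(-11646 - 1146) + 19561) = √((-5287 - 50355/7)*(-11646 - 1146) + 19561) = √(-87364/7*(-12792) + 19561) = √(1117560288/7 + 19561) = √(1117697215/7) = √7823880505/7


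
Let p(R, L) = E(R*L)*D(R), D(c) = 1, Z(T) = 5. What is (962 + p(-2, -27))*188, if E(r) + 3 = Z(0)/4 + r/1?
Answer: 190679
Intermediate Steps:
E(r) = -7/4 + r (E(r) = -3 + (5/4 + r/1) = -3 + (5*(¼) + r*1) = -3 + (5/4 + r) = -7/4 + r)
p(R, L) = -7/4 + L*R (p(R, L) = (-7/4 + R*L)*1 = (-7/4 + L*R)*1 = -7/4 + L*R)
(962 + p(-2, -27))*188 = (962 + (-7/4 - 27*(-2)))*188 = (962 + (-7/4 + 54))*188 = (962 + 209/4)*188 = (4057/4)*188 = 190679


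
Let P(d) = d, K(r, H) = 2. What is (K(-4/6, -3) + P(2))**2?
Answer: 16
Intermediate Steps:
(K(-4/6, -3) + P(2))**2 = (2 + 2)**2 = 4**2 = 16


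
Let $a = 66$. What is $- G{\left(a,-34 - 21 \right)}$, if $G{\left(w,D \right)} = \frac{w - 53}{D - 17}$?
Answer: $\frac{13}{72} \approx 0.18056$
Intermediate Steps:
$G{\left(w,D \right)} = \frac{-53 + w}{-17 + D}$
$- G{\left(a,-34 - 21 \right)} = - \frac{-53 + 66}{-17 - 55} = - \frac{13}{-17 - 55} = - \frac{13}{-72} = - \frac{\left(-1\right) 13}{72} = \left(-1\right) \left(- \frac{13}{72}\right) = \frac{13}{72}$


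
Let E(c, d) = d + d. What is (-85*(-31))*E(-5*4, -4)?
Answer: -21080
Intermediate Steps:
E(c, d) = 2*d
(-85*(-31))*E(-5*4, -4) = (-85*(-31))*(2*(-4)) = 2635*(-8) = -21080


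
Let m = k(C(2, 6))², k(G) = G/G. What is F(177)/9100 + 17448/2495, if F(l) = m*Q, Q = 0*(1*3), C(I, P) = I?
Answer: 17448/2495 ≈ 6.9932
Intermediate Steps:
k(G) = 1
m = 1 (m = 1² = 1)
Q = 0 (Q = 0*3 = 0)
F(l) = 0 (F(l) = 1*0 = 0)
F(177)/9100 + 17448/2495 = 0/9100 + 17448/2495 = 0*(1/9100) + 17448*(1/2495) = 0 + 17448/2495 = 17448/2495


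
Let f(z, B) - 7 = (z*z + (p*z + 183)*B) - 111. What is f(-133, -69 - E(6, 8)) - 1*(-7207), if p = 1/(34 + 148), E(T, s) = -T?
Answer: 346035/26 ≈ 13309.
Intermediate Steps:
p = 1/182 ≈ 0.0054945
f(z, B) = -104 + z² + B*(183 + z/182) (f(z, B) = 7 + ((z*z + (z/182 + 183)*B) - 111) = 7 + ((z² + (183 + z/182)*B) - 111) = 7 + ((z² + B*(183 + z/182)) - 111) = 7 + (-111 + z² + B*(183 + z/182)) = -104 + z² + B*(183 + z/182))
f(-133, -69 - E(6, 8)) - 1*(-7207) = (-104 + (-133)² + 183*(-69 - (-1)*6) + (1/182)*(-69 - (-1)*6)*(-133)) - 1*(-7207) = (-104 + 17689 + 183*(-69 - 1*(-6)) + (1/182)*(-69 - 1*(-6))*(-133)) + 7207 = (-104 + 17689 + 183*(-69 + 6) + (1/182)*(-69 + 6)*(-133)) + 7207 = (-104 + 17689 + 183*(-63) + (1/182)*(-63)*(-133)) + 7207 = (-104 + 17689 - 11529 + 1197/26) + 7207 = 158653/26 + 7207 = 346035/26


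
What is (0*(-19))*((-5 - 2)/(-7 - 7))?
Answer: 0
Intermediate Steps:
(0*(-19))*((-5 - 2)/(-7 - 7)) = 0*(-7/(-14)) = 0*(-7*(-1/14)) = 0*(½) = 0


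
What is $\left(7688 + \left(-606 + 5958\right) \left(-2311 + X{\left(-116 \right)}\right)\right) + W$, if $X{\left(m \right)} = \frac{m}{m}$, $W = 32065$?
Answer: $-12323367$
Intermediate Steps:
$X{\left(m \right)} = 1$
$\left(7688 + \left(-606 + 5958\right) \left(-2311 + X{\left(-116 \right)}\right)\right) + W = \left(7688 + \left(-606 + 5958\right) \left(-2311 + 1\right)\right) + 32065 = \left(7688 + 5352 \left(-2310\right)\right) + 32065 = \left(7688 - 12363120\right) + 32065 = -12355432 + 32065 = -12323367$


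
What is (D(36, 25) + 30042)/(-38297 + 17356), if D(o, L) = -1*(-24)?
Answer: -30066/20941 ≈ -1.4357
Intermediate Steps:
D(o, L) = 24
(D(36, 25) + 30042)/(-38297 + 17356) = (24 + 30042)/(-38297 + 17356) = 30066/(-20941) = 30066*(-1/20941) = -30066/20941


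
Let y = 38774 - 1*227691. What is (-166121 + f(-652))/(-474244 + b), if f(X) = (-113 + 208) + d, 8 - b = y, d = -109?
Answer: 166135/285319 ≈ 0.58228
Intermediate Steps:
y = -188917 (y = 38774 - 227691 = -188917)
b = 188925 (b = 8 - 1*(-188917) = 8 + 188917 = 188925)
f(X) = -14 (f(X) = (-113 + 208) - 109 = 95 - 109 = -14)
(-166121 + f(-652))/(-474244 + b) = (-166121 - 14)/(-474244 + 188925) = -166135/(-285319) = -166135*(-1/285319) = 166135/285319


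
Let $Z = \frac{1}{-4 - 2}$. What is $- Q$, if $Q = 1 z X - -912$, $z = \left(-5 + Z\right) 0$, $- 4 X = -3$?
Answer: $-912$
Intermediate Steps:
$X = \frac{3}{4}$ ($X = \left(- \frac{1}{4}\right) \left(-3\right) = \frac{3}{4} \approx 0.75$)
$Z = - \frac{1}{6}$ ($Z = \frac{1}{-6} = - \frac{1}{6} \approx -0.16667$)
$z = 0$ ($z = \left(-5 - \frac{1}{6}\right) 0 = \left(- \frac{31}{6}\right) 0 = 0$)
$Q = 912$ ($Q = 1 \cdot 0 \cdot \frac{3}{4} - -912 = 0 \cdot \frac{3}{4} + 912 = 0 + 912 = 912$)
$- Q = \left(-1\right) 912 = -912$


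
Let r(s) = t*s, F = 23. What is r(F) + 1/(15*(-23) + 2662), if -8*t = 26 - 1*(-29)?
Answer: -2930997/18536 ≈ -158.12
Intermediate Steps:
t = -55/8 (t = -(26 - 1*(-29))/8 = -(26 + 29)/8 = -1/8*55 = -55/8 ≈ -6.8750)
r(s) = -55*s/8
r(F) + 1/(15*(-23) + 2662) = -55/8*23 + 1/(15*(-23) + 2662) = -1265/8 + 1/(-345 + 2662) = -1265/8 + 1/2317 = -2930997/18536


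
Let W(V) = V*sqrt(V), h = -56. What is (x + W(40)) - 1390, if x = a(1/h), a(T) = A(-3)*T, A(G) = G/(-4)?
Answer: -311363/224 + 80*sqrt(10) ≈ -1137.0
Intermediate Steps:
A(G) = -G/4 (A(G) = G*(-1/4) = -G/4)
W(V) = V**(3/2)
a(T) = 3*T/4 (a(T) = (-1/4*(-3))*T = 3*T/4)
x = -3/224 (x = (3/4)/(-56) = (3/4)*(-1/56) = -3/224 ≈ -0.013393)
(x + W(40)) - 1390 = (-3/224 + 40**(3/2)) - 1390 = (-3/224 + 80*sqrt(10)) - 1390 = -311363/224 + 80*sqrt(10)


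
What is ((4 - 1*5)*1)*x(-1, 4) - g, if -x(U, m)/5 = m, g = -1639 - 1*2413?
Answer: 4072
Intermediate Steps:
g = -4052 (g = -1639 - 2413 = -4052)
x(U, m) = -5*m
((4 - 1*5)*1)*x(-1, 4) - g = ((4 - 1*5)*1)*(-5*4) - 1*(-4052) = ((4 - 5)*1)*(-20) + 4052 = -1*1*(-20) + 4052 = -1*(-20) + 4052 = 20 + 4052 = 4072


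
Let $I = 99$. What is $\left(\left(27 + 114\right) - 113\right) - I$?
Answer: $-71$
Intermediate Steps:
$\left(\left(27 + 114\right) - 113\right) - I = \left(\left(27 + 114\right) - 113\right) - 99 = \left(141 - 113\right) - 99 = 28 - 99 = -71$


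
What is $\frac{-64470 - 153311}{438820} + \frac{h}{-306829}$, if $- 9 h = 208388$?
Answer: $- \frac{509948915881}{1211784316020} \approx -0.42083$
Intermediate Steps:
$h = - \frac{208388}{9}$ ($h = \left(- \frac{1}{9}\right) 208388 = - \frac{208388}{9} \approx -23154.0$)
$\frac{-64470 - 153311}{438820} + \frac{h}{-306829} = \frac{-64470 - 153311}{438820} - \frac{208388}{9 \left(-306829\right)} = \left(-64470 - 153311\right) \frac{1}{438820} - - \frac{208388}{2761461} = \left(-217781\right) \frac{1}{438820} + \frac{208388}{2761461} = - \frac{217781}{438820} + \frac{208388}{2761461} = - \frac{509948915881}{1211784316020}$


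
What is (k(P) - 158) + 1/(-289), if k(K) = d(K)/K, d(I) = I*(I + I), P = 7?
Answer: -41617/289 ≈ -144.00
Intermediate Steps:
d(I) = 2*I**2 (d(I) = I*(2*I) = 2*I**2)
k(K) = 2*K (k(K) = (2*K**2)/K = 2*K)
(k(P) - 158) + 1/(-289) = (2*7 - 158) + 1/(-289) = (14 - 158) - 1/289 = -144 - 1/289 = -41617/289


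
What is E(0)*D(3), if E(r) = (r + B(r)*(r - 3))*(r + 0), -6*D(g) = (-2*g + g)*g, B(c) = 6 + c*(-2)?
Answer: 0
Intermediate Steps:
B(c) = 6 - 2*c
D(g) = g**2/6 (D(g) = -(-2*g + g)*g/6 = -(-g)*g/6 = -(-1)*g**2/6 = g**2/6)
E(r) = r*(r + (-3 + r)*(6 - 2*r)) (E(r) = (r + (6 - 2*r)*(r - 3))*(r + 0) = (r + (6 - 2*r)*(-3 + r))*r = (r + (-3 + r)*(6 - 2*r))*r = r*(r + (-3 + r)*(6 - 2*r)))
E(0)*D(3) = (0*(-18 - 2*0**2 + 13*0))*((1/6)*3**2) = (0*(-18 - 2*0 + 0))*((1/6)*9) = (0*(-18 + 0 + 0))*(3/2) = (0*(-18))*(3/2) = 0*(3/2) = 0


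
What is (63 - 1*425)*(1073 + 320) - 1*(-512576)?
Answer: 8310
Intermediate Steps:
(63 - 1*425)*(1073 + 320) - 1*(-512576) = (63 - 425)*1393 + 512576 = -362*1393 + 512576 = -504266 + 512576 = 8310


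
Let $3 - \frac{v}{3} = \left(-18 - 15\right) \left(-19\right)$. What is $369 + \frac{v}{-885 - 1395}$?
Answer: $\frac{35133}{95} \approx 369.82$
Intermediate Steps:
$v = -1872$ ($v = 9 - 3 \left(-18 - 15\right) \left(-19\right) = 9 - 3 \left(\left(-33\right) \left(-19\right)\right) = 9 - 1881 = -1872$)
$369 + \frac{v}{-885 - 1395} = 369 - \frac{1872}{-885 - 1395} = 369 - \frac{1872}{-2280} = 369 - - \frac{78}{95} = 369 + \frac{78}{95} = \frac{35133}{95}$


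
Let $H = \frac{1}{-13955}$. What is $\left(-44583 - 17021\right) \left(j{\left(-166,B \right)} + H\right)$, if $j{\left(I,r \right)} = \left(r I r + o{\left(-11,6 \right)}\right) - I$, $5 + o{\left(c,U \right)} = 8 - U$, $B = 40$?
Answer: $\frac{228191894190944}{13955} \approx 1.6352 \cdot 10^{10}$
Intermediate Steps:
$H = - \frac{1}{13955} \approx -7.1659 \cdot 10^{-5}$
$o{\left(c,U \right)} = 3 - U$ ($o{\left(c,U \right)} = -5 - \left(-8 + U\right) = 3 - U$)
$j{\left(I,r \right)} = -3 - I + I r^{2}$ ($j{\left(I,r \right)} = \left(r I r + \left(3 - 6\right)\right) - I = \left(I r r + \left(3 - 6\right)\right) - I = \left(I r^{2} - 3\right) - I = \left(-3 + I r^{2}\right) - I = -3 - I + I r^{2}$)
$\left(-44583 - 17021\right) \left(j{\left(-166,B \right)} + H\right) = \left(-44583 - 17021\right) \left(\left(-3 - -166 - 166 \cdot 40^{2}\right) - \frac{1}{13955}\right) = - 61604 \left(\left(-3 + 166 - 265600\right) - \frac{1}{13955}\right) = - 61604 \left(-265437 - \frac{1}{13955}\right) = \left(-61604\right) \left(- \frac{3704173336}{13955}\right) = \frac{228191894190944}{13955}$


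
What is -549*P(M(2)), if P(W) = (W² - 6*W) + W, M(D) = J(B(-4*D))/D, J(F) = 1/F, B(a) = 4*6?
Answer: 14579/256 ≈ 56.949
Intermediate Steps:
B(a) = 24
J(F) = 1/F
M(D) = 1/(24*D)
P(W) = W² - 5*W
-549*P(M(2)) = -549*(1/24)/2*(-5 + (1/24)/2) = -549*(1/24)*(½)*(-5 + (1/24)*(½)) = -183*(-5 + 1/48)/16 = -183*(-239)/(16*48) = -549*(-239/2304) = 14579/256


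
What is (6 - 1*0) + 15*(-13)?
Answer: -189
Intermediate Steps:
(6 - 1*0) + 15*(-13) = (6 + 0) - 195 = 6 - 195 = -189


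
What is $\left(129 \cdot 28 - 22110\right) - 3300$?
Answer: $-21798$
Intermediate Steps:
$\left(129 \cdot 28 - 22110\right) - 3300 = \left(3612 - 22110\right) - 3300 = -18498 - 3300 = -21798$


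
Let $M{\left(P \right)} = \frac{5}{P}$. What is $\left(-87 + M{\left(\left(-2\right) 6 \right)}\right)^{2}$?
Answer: $\frac{1100401}{144} \approx 7641.7$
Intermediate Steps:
$\left(-87 + M{\left(\left(-2\right) 6 \right)}\right)^{2} = \left(-87 + \frac{5}{\left(-2\right) 6}\right)^{2} = \left(-87 + \frac{5}{-12}\right)^{2} = \left(-87 + 5 \left(- \frac{1}{12}\right)\right)^{2} = \left(-87 - \frac{5}{12}\right)^{2} = \left(- \frac{1049}{12}\right)^{2} = \frac{1100401}{144}$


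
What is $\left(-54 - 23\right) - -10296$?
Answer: $10219$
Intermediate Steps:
$\left(-54 - 23\right) - -10296 = -77 + 10296 = 10219$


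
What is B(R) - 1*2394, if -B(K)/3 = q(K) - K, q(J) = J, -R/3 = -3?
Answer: -2394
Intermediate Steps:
R = 9 (R = -3*(-3) = 9)
B(K) = 0 (B(K) = -3*(K - K) = -3*0 = 0)
B(R) - 1*2394 = 0 - 1*2394 = 0 - 2394 = -2394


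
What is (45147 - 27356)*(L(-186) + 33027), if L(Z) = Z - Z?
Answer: 587583357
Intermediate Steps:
L(Z) = 0
(45147 - 27356)*(L(-186) + 33027) = (45147 - 27356)*(0 + 33027) = 17791*33027 = 587583357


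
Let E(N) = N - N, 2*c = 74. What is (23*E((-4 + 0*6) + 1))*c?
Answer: 0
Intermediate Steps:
c = 37 (c = (½)*74 = 37)
E(N) = 0
(23*E((-4 + 0*6) + 1))*c = (23*0)*37 = 0*37 = 0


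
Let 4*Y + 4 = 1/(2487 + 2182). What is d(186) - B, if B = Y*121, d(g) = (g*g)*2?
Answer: 1294489467/18676 ≈ 69313.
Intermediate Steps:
Y = -18675/18676 (Y = -1 + 1/(4*(2487 + 2182)) = -1 + (¼)/4669 = -1 + (¼)*(1/4669) = -1 + 1/18676 = -18675/18676 ≈ -0.99995)
d(g) = 2*g² (d(g) = g²*2 = 2*g²)
B = -2259675/18676 (B = -18675/18676*121 = -2259675/18676 ≈ -120.99)
d(186) - B = 2*186² - 1*(-2259675/18676) = 2*34596 + 2259675/18676 = 69192 + 2259675/18676 = 1294489467/18676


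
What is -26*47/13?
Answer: -94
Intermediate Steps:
-26*47/13 = -1222*1/13 = -94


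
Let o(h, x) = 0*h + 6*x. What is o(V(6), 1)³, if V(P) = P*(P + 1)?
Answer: 216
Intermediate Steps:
V(P) = P*(1 + P)
o(h, x) = 6*x (o(h, x) = 0 + 6*x = 6*x)
o(V(6), 1)³ = (6*1)³ = 6³ = 216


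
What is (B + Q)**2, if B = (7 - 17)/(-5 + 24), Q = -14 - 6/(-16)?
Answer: 4626801/23104 ≈ 200.26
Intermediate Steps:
Q = -109/8 (Q = -14 - 6*(-1/16) = -14 + 3/8 = -109/8 ≈ -13.625)
B = -10/19 ≈ -0.52632
(B + Q)**2 = (-10/19 - 109/8)**2 = (-2151/152)**2 = 4626801/23104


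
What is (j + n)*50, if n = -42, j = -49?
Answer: -4550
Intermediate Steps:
(j + n)*50 = (-49 - 42)*50 = -91*50 = -4550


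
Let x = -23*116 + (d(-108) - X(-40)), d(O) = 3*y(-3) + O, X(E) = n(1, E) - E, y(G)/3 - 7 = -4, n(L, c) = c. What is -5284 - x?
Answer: -2535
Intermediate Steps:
y(G) = 9 (y(G) = 21 + 3*(-4) = 21 - 12 = 9)
X(E) = 0 (X(E) = E - E = 0)
d(O) = 27 + O (d(O) = 3*9 + O = 27 + O)
x = -2749 (x = -23*116 + ((27 - 108) - 1*0) = -2668 + (-81 + 0) = -2668 - 81 = -2749)
-5284 - x = -5284 - 1*(-2749) = -5284 + 2749 = -2535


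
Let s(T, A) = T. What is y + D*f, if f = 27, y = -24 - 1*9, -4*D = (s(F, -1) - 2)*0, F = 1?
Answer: -33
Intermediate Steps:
D = 0 (D = -(1 - 2)*0/4 = -(-1)*0/4 = -1/4*0 = 0)
y = -33 (y = -24 - 9 = -33)
y + D*f = -33 + 0*27 = -33 + 0 = -33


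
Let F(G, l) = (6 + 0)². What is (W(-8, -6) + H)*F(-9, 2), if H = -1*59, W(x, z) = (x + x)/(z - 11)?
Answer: -35532/17 ≈ -2090.1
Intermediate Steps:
F(G, l) = 36 (F(G, l) = 6² = 36)
W(x, z) = 2*x/(-11 + z) (W(x, z) = (2*x)/(-11 + z) = 2*x/(-11 + z))
H = -59
(W(-8, -6) + H)*F(-9, 2) = (2*(-8)/(-11 - 6) - 59)*36 = (2*(-8)/(-17) - 59)*36 = (2*(-8)*(-1/17) - 59)*36 = (16/17 - 59)*36 = -987/17*36 = -35532/17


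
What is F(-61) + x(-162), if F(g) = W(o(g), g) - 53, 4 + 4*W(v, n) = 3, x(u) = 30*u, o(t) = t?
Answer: -19653/4 ≈ -4913.3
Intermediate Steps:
W(v, n) = -¼ (W(v, n) = -1 + (¼)*3 = -1 + ¾ = -¼)
F(g) = -213/4 (F(g) = -¼ - 53 = -213/4)
F(-61) + x(-162) = -213/4 + 30*(-162) = -213/4 - 4860 = -19653/4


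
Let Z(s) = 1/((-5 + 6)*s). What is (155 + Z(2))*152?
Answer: 23636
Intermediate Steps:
Z(s) = 1/s (Z(s) = 1/(1*s) = 1/s)
(155 + Z(2))*152 = (155 + 1/2)*152 = (155 + ½)*152 = (311/2)*152 = 23636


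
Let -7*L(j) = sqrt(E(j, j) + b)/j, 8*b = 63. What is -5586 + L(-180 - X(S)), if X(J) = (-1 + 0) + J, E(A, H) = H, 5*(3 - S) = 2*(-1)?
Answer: -5586 + I*sqrt(69810)/25536 ≈ -5586.0 + 0.010347*I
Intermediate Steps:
S = 17/5 (S = 3 - 2*(-1)/5 = 3 - 1/5*(-2) = 3 + 2/5 = 17/5 ≈ 3.4000)
b = 63/8 (b = (1/8)*63 = 63/8 ≈ 7.8750)
X(J) = -1 + J
L(j) = -sqrt(63/8 + j)/(7*j) (L(j) = -sqrt(j + 63/8)/(7*j) = -sqrt(63/8 + j)/(7*j))
-5586 + L(-180 - X(S)) = -5586 - sqrt(126 + 16*(-180 - (-1 + 17/5)))/(28*(-180 - (-1 + 17/5))) = -5586 - sqrt(126 + 16*(-180 - 1*12/5))/(28*(-180 - 1*12/5)) = -5586 - sqrt(126 + 16*(-180 - 12/5))/(28*(-180 - 12/5)) = -5586 - sqrt(126 + 16*(-912/5))/(28*(-912/5)) = -5586 - 1/28*(-5/912)*sqrt(126 - 14592/5) = -5586 - 1/28*(-5/912)*sqrt(-13962/5) = -5586 - 1/28*(-5/912)*I*sqrt(69810)/5 = -5586 + I*sqrt(69810)/25536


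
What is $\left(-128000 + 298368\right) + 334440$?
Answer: $504808$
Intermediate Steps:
$\left(-128000 + 298368\right) + 334440 = 170368 + 334440 = 504808$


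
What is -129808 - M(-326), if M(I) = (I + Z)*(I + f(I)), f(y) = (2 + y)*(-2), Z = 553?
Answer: -202902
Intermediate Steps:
f(y) = -4 - 2*y
M(I) = (-4 - I)*(553 + I) (M(I) = (I + 553)*(I + (-4 - 2*I)) = (553 + I)*(-4 - I) = (-4 - I)*(553 + I))
-129808 - M(-326) = -129808 - (-2212 - 1*(-326)² - 557*(-326)) = -129808 - (-2212 - 1*106276 + 181582) = -129808 - (-2212 - 106276 + 181582) = -129808 - 1*73094 = -129808 - 73094 = -202902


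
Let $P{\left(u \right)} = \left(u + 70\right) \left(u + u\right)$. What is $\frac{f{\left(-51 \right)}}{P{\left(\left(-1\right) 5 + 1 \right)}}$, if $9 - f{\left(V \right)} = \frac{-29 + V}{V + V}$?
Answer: $- \frac{419}{26928} \approx -0.01556$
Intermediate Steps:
$f{\left(V \right)} = 9 - \frac{-29 + V}{2 V}$ ($f{\left(V \right)} = 9 - \frac{-29 + V}{V + V} = 9 - \frac{-29 + V}{2 V}$)
$P{\left(u \right)} = 2 u \left(70 + u\right)$ ($P{\left(u \right)} = \left(70 + u\right) 2 u = 2 u \left(70 + u\right)$)
$\frac{f{\left(-51 \right)}}{P{\left(\left(-1\right) 5 + 1 \right)}} = \frac{\frac{1}{2} \frac{1}{-51} \left(29 + 17 \left(-51\right)\right)}{2 \left(\left(-1\right) 5 + 1\right) \left(70 + \left(\left(-1\right) 5 + 1\right)\right)} = \frac{\frac{1}{2} \left(- \frac{1}{51}\right) \left(29 - 867\right)}{2 \left(-5 + 1\right) \left(70 + \left(-5 + 1\right)\right)} = \frac{\frac{1}{2} \left(- \frac{1}{51}\right) \left(-838\right)}{2 \left(-4\right) \left(70 - 4\right)} = \frac{419}{51 \cdot 2 \left(-4\right) 66} = \frac{419}{51 \left(-528\right)} = \frac{419}{51} \left(- \frac{1}{528}\right) = - \frac{419}{26928}$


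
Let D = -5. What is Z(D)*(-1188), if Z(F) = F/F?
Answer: -1188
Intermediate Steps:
Z(F) = 1
Z(D)*(-1188) = 1*(-1188) = -1188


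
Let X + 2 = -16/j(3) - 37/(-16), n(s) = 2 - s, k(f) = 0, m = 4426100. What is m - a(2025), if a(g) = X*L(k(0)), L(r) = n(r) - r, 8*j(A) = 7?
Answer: 247863613/56 ≈ 4.4261e+6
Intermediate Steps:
j(A) = 7/8 (j(A) = (⅛)*7 = 7/8)
L(r) = 2 - 2*r (L(r) = (2 - r) - r = 2 - 2*r)
X = -2013/112 (X = -2 + (-16/7/8 - 37/(-16)) = -2 + (-16*8/7 - 37*(-1/16)) = -2 + (-128/7 + 37/16) = -2 - 1789/112 = -2013/112 ≈ -17.973)
a(g) = -2013/56 (a(g) = -2013*(2 - 2*0)/112 = -2013*(2 + 0)/112 = -2013/112*2 = -2013/56)
m - a(2025) = 4426100 - 1*(-2013/56) = 4426100 + 2013/56 = 247863613/56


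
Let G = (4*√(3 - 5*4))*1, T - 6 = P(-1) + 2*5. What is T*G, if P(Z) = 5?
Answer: 84*I*√17 ≈ 346.34*I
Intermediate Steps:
T = 21 (T = 6 + (5 + 2*5) = 6 + (5 + 10) = 6 + 15 = 21)
G = 4*I*√17 (G = (4*√(3 - 20))*1 = (4*√(-17))*1 = (4*(I*√17))*1 = (4*I*√17)*1 = 4*I*√17 ≈ 16.492*I)
T*G = 21*(4*I*√17) = 84*I*√17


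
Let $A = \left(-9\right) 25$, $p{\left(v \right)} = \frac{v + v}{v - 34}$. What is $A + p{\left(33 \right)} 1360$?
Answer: $-89985$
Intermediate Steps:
$p{\left(v \right)} = \frac{2 v}{-34 + v}$
$A = -225$
$A + p{\left(33 \right)} 1360 = -225 + 2 \cdot 33 \frac{1}{-34 + 33} \cdot 1360 = -225 + 2 \cdot 33 \frac{1}{-1} \cdot 1360 = -225 + 2 \cdot 33 \left(-1\right) 1360 = -225 - 89760 = -89985$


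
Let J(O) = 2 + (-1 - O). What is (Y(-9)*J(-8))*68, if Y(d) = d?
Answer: -5508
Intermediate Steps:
J(O) = 1 - O
(Y(-9)*J(-8))*68 = -9*(1 - 1*(-8))*68 = -9*(1 + 8)*68 = -9*9*68 = -81*68 = -5508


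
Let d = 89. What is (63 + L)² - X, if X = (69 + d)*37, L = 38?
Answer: 4355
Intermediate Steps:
X = 5846 (X = (69 + 89)*37 = 158*37 = 5846)
(63 + L)² - X = (63 + 38)² - 1*5846 = 101² - 5846 = 10201 - 5846 = 4355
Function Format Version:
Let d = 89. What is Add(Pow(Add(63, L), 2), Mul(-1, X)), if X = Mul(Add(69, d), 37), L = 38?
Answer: 4355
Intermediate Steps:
X = 5846 (X = Mul(Add(69, 89), 37) = Mul(158, 37) = 5846)
Add(Pow(Add(63, L), 2), Mul(-1, X)) = Add(Pow(Add(63, 38), 2), Mul(-1, 5846)) = Add(Pow(101, 2), -5846) = Add(10201, -5846) = 4355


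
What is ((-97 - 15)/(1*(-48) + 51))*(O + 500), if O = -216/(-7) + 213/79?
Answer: -4720880/237 ≈ -19919.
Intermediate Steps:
O = 18555/553 (O = -216*(-1/7) + 213*(1/79) = 216/7 + 213/79 = 18555/553 ≈ 33.553)
((-97 - 15)/(1*(-48) + 51))*(O + 500) = ((-97 - 15)/(1*(-48) + 51))*(18555/553 + 500) = -112/(-48 + 51)*(295055/553) = -112/3*(295055/553) = -112*1/3*(295055/553) = -112/3*295055/553 = -4720880/237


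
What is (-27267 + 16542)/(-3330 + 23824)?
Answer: -10725/20494 ≈ -0.52332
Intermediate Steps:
(-27267 + 16542)/(-3330 + 23824) = -10725/20494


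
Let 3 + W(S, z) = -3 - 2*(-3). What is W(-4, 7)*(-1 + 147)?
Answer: 0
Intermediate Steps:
W(S, z) = 0 (W(S, z) = -3 + (-3 - 2*(-3)) = -3 + (-3 + 6) = -3 + 3 = 0)
W(-4, 7)*(-1 + 147) = 0*(-1 + 147) = 0*146 = 0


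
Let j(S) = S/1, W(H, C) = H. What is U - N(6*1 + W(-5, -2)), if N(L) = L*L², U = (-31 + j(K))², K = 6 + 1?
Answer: 575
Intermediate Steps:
K = 7
j(S) = S (j(S) = S*1 = S)
U = 576 (U = (-31 + 7)² = (-24)² = 576)
N(L) = L³
U - N(6*1 + W(-5, -2)) = 576 - (6*1 - 5)³ = 576 - (6 - 5)³ = 576 - 1*1³ = 576 - 1*1 = 576 - 1 = 575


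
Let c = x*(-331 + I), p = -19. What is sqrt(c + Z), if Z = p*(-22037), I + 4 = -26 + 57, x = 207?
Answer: 5*sqrt(14231) ≈ 596.47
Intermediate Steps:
I = 27 (I = -4 + (-26 + 57) = -4 + 31 = 27)
c = -62928 (c = 207*(-331 + 27) = 207*(-304) = -62928)
Z = 418703 (Z = -19*(-22037) = 418703)
sqrt(c + Z) = sqrt(-62928 + 418703) = sqrt(355775) = 5*sqrt(14231)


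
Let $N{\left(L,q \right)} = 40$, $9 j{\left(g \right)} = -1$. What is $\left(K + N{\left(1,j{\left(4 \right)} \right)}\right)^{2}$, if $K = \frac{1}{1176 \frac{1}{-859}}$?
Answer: $\frac{2132684761}{1382976} \approx 1542.1$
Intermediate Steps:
$j{\left(g \right)} = - \frac{1}{9}$ ($j{\left(g \right)} = \frac{1}{9} \left(-1\right) = - \frac{1}{9}$)
$K = - \frac{859}{1176}$ ($K = \frac{1}{1176 \left(- \frac{1}{859}\right)} = \frac{1}{- \frac{1176}{859}} = - \frac{859}{1176} \approx -0.73044$)
$\left(K + N{\left(1,j{\left(4 \right)} \right)}\right)^{2} = \left(- \frac{859}{1176} + 40\right)^{2} = \left(\frac{46181}{1176}\right)^{2} = \frac{2132684761}{1382976}$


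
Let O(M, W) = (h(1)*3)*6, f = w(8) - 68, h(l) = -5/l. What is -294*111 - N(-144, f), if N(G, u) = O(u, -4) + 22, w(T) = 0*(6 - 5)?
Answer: -32566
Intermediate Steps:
w(T) = 0 (w(T) = 0*1 = 0)
f = -68 (f = 0 - 68 = -68)
O(M, W) = -90 (O(M, W) = (-5/1*3)*6 = (-5*1*3)*6 = -5*3*6 = -15*6 = -90)
N(G, u) = -68 (N(G, u) = -90 + 22 = -68)
-294*111 - N(-144, f) = -294*111 - 1*(-68) = -32634 + 68 = -32566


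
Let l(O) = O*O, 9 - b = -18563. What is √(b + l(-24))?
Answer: 2*√4787 ≈ 138.38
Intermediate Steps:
b = 18572 (b = 9 - 1*(-18563) = 9 + 18563 = 18572)
l(O) = O²
√(b + l(-24)) = √(18572 + (-24)²) = √(18572 + 576) = √19148 = 2*√4787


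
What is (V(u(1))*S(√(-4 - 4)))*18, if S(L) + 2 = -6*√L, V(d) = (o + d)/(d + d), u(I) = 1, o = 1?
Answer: -36 - 108*2^(¾)*√I ≈ -164.43 - 128.43*I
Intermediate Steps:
V(d) = (1 + d)/(2*d) (V(d) = (1 + d)/(d + d) = (1 + d)/((2*d)) = (1 + d)*(1/(2*d)) = (1 + d)/(2*d))
S(L) = -2 - 6*√L
(V(u(1))*S(√(-4 - 4)))*18 = (((½)*(1 + 1)/1)*(-2 - 6*(-4 - 4)^(¼)))*18 = (((½)*1*2)*(-2 - 6*(-1)^(¼)*2^(¾)))*18 = (1*(-2 - 6*2^(¾)*√I))*18 = (-2 - 6*2^(¾)*√I)*18 = -36 - 108*2^(¾)*√I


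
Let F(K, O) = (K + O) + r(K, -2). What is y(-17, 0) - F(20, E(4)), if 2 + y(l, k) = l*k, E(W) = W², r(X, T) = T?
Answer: -36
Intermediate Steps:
F(K, O) = -2 + K + O (F(K, O) = (K + O) - 2 = -2 + K + O)
y(l, k) = -2 + k*l (y(l, k) = -2 + l*k = -2 + k*l)
y(-17, 0) - F(20, E(4)) = (-2 + 0*(-17)) - (-2 + 20 + 4²) = (-2 + 0) - (-2 + 20 + 16) = -2 - 1*34 = -2 - 34 = -36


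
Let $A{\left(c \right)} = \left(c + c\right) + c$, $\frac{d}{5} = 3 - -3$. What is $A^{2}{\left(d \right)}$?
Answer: $8100$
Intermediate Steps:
$d = 30$ ($d = 5 \left(3 - -3\right) = 5 \left(3 + 3\right) = 5 \cdot 6 = 30$)
$A{\left(c \right)} = 3 c$ ($A{\left(c \right)} = 2 c + c = 3 c$)
$A^{2}{\left(d \right)} = \left(3 \cdot 30\right)^{2} = 90^{2} = 8100$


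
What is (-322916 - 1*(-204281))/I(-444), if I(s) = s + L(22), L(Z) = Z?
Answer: 118635/422 ≈ 281.13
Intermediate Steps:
I(s) = 22 + s (I(s) = s + 22 = 22 + s)
(-322916 - 1*(-204281))/I(-444) = (-322916 - 1*(-204281))/(22 - 444) = (-322916 + 204281)/(-422) = -118635*(-1/422) = 118635/422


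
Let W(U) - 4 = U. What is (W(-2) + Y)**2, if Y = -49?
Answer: 2209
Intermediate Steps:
W(U) = 4 + U
(W(-2) + Y)**2 = ((4 - 2) - 49)**2 = (2 - 49)**2 = (-47)**2 = 2209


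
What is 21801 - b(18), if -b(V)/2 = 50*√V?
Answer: 21801 + 300*√2 ≈ 22225.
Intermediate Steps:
b(V) = -100*√V
21801 - b(18) = 21801 - (-100)*√18 = 21801 - (-100)*3*√2 = 21801 - (-300)*√2 = 21801 + 300*√2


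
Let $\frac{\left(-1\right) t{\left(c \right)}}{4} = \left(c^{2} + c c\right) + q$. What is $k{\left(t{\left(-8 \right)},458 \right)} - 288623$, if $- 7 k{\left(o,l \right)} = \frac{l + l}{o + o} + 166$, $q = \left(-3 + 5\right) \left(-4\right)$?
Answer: $- \frac{484926251}{1680} \approx -2.8865 \cdot 10^{5}$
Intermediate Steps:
$q = -8$ ($q = 2 \left(-4\right) = -8$)
$t{\left(c \right)} = 32 - 8 c^{2}$ ($t{\left(c \right)} = - 4 \left(\left(c^{2} + c c\right) - 8\right) = - 4 \left(\left(c^{2} + c^{2}\right) - 8\right) = - 4 \left(2 c^{2} - 8\right) = - 4 \left(-8 + 2 c^{2}\right) = 32 - 8 c^{2}$)
$k{\left(o,l \right)} = - \frac{166}{7} - \frac{l}{7 o}$ ($k{\left(o,l \right)} = - \frac{\frac{l + l}{o + o} + 166}{7} = - \frac{\frac{2 l}{2 o} + 166}{7} = - \frac{2 l \frac{1}{2 o} + 166}{7} = - \frac{\frac{l}{o} + 166}{7} = - \frac{166 + \frac{l}{o}}{7} = - \frac{166}{7} - \frac{l}{7 o}$)
$k{\left(t{\left(-8 \right)},458 \right)} - 288623 = \frac{\left(-1\right) 458 - 166 \left(32 - 8 \left(-8\right)^{2}\right)}{7 \left(32 - 8 \left(-8\right)^{2}\right)} - 288623 = \frac{-458 - 166 \left(32 - 512\right)}{7 \left(32 - 512\right)} - 288623 = \frac{-458 - -79680}{7 \left(-480\right)} - 288623 = \frac{1}{7} \left(- \frac{1}{480}\right) \left(-458 + 79680\right) - 288623 = \frac{1}{7} \left(- \frac{1}{480}\right) 79222 - 288623 = - \frac{39611}{1680} - 288623 = - \frac{484926251}{1680}$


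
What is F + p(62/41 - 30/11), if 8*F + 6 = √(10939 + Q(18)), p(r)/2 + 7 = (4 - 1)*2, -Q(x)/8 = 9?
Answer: -11/4 + √10867/8 ≈ 10.281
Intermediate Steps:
Q(x) = -72 (Q(x) = -8*9 = -72)
p(r) = -2 (p(r) = -14 + 2*((4 - 1)*2) = -14 + 2*(3*2) = -14 + 2*6 = -14 + 12 = -2)
F = -¾ + √10867/8 (F = -¾ + √(10939 - 72)/8 = -¾ + √10867/8 ≈ 12.281)
F + p(62/41 - 30/11) = (-¾ + √10867/8) - 2 = -11/4 + √10867/8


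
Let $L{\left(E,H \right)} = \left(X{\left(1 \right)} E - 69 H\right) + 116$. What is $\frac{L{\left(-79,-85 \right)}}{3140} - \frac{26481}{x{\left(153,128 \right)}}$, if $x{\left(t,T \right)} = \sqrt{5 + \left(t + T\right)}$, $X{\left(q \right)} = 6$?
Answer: $\frac{5507}{3140} - \frac{2037 \sqrt{286}}{22} \approx -1564.1$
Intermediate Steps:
$L{\left(E,H \right)} = 116 - 69 H + 6 E$ ($L{\left(E,H \right)} = \left(6 E - 69 H\right) + 116 = \left(- 69 H + 6 E\right) + 116 = 116 - 69 H + 6 E$)
$x{\left(t,T \right)} = \sqrt{5 + T + t}$ ($x{\left(t,T \right)} = \sqrt{5 + \left(T + t\right)} = \sqrt{5 + T + t}$)
$\frac{L{\left(-79,-85 \right)}}{3140} - \frac{26481}{x{\left(153,128 \right)}} = \frac{116 - -5865 + 6 \left(-79\right)}{3140} - \frac{26481}{\sqrt{5 + 128 + 153}} = \left(116 + 5865 - 474\right) \frac{1}{3140} - \frac{26481}{\sqrt{286}} = 5507 \cdot \frac{1}{3140} - 26481 \frac{\sqrt{286}}{286} = \frac{5507}{3140} - \frac{2037 \sqrt{286}}{22}$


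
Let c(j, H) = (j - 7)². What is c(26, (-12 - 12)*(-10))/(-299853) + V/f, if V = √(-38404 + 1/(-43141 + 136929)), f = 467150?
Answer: -361/299853 + I*√84452210027897/21906532100 ≈ -0.0012039 + 0.0004195*I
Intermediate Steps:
V = I*√84452210027897/46894 (V = √(-38404 + 1/93788) = √(-3601834351/93788) = I*√84452210027897/46894 ≈ 195.97*I)
c(j, H) = (-7 + j)²
c(26, (-12 - 12)*(-10))/(-299853) + V/f = (-7 + 26)²/(-299853) + (I*√84452210027897/46894)/467150 = 19²*(-1/299853) + (I*√84452210027897/46894)*(1/467150) = 361*(-1/299853) + I*√84452210027897/21906532100 = -361/299853 + I*√84452210027897/21906532100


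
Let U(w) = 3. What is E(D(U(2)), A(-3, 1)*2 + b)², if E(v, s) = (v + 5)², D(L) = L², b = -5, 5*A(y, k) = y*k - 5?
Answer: 38416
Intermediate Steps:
A(y, k) = -1 + k*y/5 (A(y, k) = (y*k - 5)/5 = (k*y - 5)/5 = (-5 + k*y)/5 = -1 + k*y/5)
E(v, s) = (5 + v)²
E(D(U(2)), A(-3, 1)*2 + b)² = ((5 + 3²)²)² = ((5 + 9)²)² = (14²)² = 196² = 38416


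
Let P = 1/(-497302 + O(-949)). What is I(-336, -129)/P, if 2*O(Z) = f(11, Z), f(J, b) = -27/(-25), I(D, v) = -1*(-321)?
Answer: -7981688433/50 ≈ -1.5963e+8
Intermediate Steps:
I(D, v) = 321
f(J, b) = 27/25 (f(J, b) = -27*(-1/25) = 27/25)
O(Z) = 27/50 (O(Z) = (½)*(27/25) = 27/50)
P = -50/24865073 (P = 1/(-497302 + 27/50) = 1/(-24865073/50) = -50/24865073 ≈ -2.0109e-6)
I(-336, -129)/P = 321/(-50/24865073) = 321*(-24865073/50) = -7981688433/50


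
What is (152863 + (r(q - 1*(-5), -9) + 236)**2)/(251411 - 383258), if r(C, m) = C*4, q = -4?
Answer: -210463/131847 ≈ -1.5963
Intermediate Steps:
r(C, m) = 4*C
(152863 + (r(q - 1*(-5), -9) + 236)**2)/(251411 - 383258) = (152863 + (4*(-4 - 1*(-5)) + 236)**2)/(251411 - 383258) = (152863 + (4*(-4 + 5) + 236)**2)/(-131847) = (152863 + (4*1 + 236)**2)*(-1/131847) = (152863 + (4 + 236)**2)*(-1/131847) = (152863 + 240**2)*(-1/131847) = (152863 + 57600)*(-1/131847) = 210463*(-1/131847) = -210463/131847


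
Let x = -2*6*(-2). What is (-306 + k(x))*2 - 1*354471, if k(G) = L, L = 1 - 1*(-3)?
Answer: -355075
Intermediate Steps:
x = 24 (x = -12*(-2) = 24)
L = 4 (L = 1 + 3 = 4)
k(G) = 4
(-306 + k(x))*2 - 1*354471 = (-306 + 4)*2 - 1*354471 = -302*2 - 354471 = -604 - 354471 = -355075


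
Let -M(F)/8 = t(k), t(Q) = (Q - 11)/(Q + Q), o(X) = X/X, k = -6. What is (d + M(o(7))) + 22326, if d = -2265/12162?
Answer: 271388711/12162 ≈ 22314.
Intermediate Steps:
o(X) = 1
t(Q) = (-11 + Q)/(2*Q) (t(Q) = (-11 + Q)/((2*Q)) = (-11 + Q)*(1/(2*Q)) = (-11 + Q)/(2*Q))
M(F) = -34/3 (M(F) = -4*(-11 - 6)/(-6) = -4*(-1)*(-17)/6 = -8*17/12 = -34/3)
d = -755/4054 (d = -2265*1/12162 = -755/4054 ≈ -0.18624)
(d + M(o(7))) + 22326 = (-755/4054 - 34/3) + 22326 = -140101/12162 + 22326 = 271388711/12162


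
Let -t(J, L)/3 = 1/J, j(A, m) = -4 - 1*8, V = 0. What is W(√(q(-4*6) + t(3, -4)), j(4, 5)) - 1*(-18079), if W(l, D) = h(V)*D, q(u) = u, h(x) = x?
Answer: 18079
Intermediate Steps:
j(A, m) = -12 (j(A, m) = -4 - 8 = -12)
t(J, L) = -3/J
W(l, D) = 0 (W(l, D) = 0*D = 0)
W(√(q(-4*6) + t(3, -4)), j(4, 5)) - 1*(-18079) = 0 - 1*(-18079) = 0 + 18079 = 18079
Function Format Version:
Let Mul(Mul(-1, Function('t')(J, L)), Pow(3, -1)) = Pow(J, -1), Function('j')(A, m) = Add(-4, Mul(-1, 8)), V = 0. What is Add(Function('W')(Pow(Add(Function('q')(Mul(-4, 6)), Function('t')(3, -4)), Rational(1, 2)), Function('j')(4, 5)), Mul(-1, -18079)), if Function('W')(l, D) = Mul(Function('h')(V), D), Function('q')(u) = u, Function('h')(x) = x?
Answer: 18079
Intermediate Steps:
Function('j')(A, m) = -12 (Function('j')(A, m) = Add(-4, -8) = -12)
Function('t')(J, L) = Mul(-3, Pow(J, -1))
Function('W')(l, D) = 0 (Function('W')(l, D) = Mul(0, D) = 0)
Add(Function('W')(Pow(Add(Function('q')(Mul(-4, 6)), Function('t')(3, -4)), Rational(1, 2)), Function('j')(4, 5)), Mul(-1, -18079)) = Add(0, Mul(-1, -18079)) = Add(0, 18079) = 18079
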